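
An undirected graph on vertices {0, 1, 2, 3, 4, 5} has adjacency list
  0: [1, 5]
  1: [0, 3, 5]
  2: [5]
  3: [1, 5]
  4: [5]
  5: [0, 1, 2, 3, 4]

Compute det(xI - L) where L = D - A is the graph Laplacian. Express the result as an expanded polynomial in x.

x^6 - 14x^5 + 69x^4 - 148x^3 + 140x^2 - 48x

Reading degrees in the order [0, 1, 2, 3, 4, 5] gives [2, 3, 1, 2, 1, 5]; set D = diag(2, 3, 1, 2, 1, 5) and form L = D - A. L has integer entries, so p(x) = det(xI - L) has integer coefficients. Expanding the determinant yields x^6 - 14x^5 + 69x^4 - 148x^3 + 140x^2 - 48x. The constant term is 0 because L is singular (the all-ones vector lies in its kernel). The largest eigenvalue, 6, is at most the vertex count 6.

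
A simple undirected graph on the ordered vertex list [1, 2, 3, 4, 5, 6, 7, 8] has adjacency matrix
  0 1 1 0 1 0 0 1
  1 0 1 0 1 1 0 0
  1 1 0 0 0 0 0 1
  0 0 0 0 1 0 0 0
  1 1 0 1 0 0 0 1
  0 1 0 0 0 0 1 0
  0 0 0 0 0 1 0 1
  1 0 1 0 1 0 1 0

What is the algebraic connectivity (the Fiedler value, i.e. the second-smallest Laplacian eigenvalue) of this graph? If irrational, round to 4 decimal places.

With the vertex order [1, 2, 3, 4, 5, 6, 7, 8], the degrees are [4, 4, 3, 1, 4, 2, 2, 4], giving D = diag(4, 4, 3, 1, 4, 2, 2, 4) and L = D - A. The smallest Laplacian eigenvalue is always 0. The next one, lambda_2 = 0.7639, measures how hard the graph is to disconnect: larger values mean better connectivity. The largest eigenvalue, 6, is at most the vertex count 8.

0.7639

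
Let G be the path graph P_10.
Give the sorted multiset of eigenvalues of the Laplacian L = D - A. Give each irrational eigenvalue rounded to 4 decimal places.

[0, 0.0979, 0.3820, 0.8244, 1.3820, 2, 2.6180, 3.1756, 3.6180, 3.9021]

The graph has 10 vertices and degree multiset [2, 2, 2, 2, 2, 2, 2, 2, 1, 1]; D is the diagonal matrix of degrees and L = D - A. Since every row of L sums to 0, the all-ones vector is in the kernel and 0 is an eigenvalue. The single zero eigenvalue shows the graph is connected. There is one zero in the spectrum, matching the 1 component.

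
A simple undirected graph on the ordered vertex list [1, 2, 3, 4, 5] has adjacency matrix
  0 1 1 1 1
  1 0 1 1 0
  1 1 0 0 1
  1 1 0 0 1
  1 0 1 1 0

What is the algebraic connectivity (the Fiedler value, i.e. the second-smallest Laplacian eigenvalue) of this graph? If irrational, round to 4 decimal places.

With the vertex order [1, 2, 3, 4, 5], the degrees are [4, 3, 3, 3, 3], giving D = diag(4, 3, 3, 3, 3) and L = D - A. The smallest Laplacian eigenvalue is always 0. The next one, lambda_2 = 3, measures how hard the graph is to disconnect: larger values mean better connectivity. By the matrix-tree theorem the graph has (1/5) * product of the nonzero eigenvalues = 45 spanning trees. The eigenvalues sum to 16, which equals trace(L) = 2|E|.

3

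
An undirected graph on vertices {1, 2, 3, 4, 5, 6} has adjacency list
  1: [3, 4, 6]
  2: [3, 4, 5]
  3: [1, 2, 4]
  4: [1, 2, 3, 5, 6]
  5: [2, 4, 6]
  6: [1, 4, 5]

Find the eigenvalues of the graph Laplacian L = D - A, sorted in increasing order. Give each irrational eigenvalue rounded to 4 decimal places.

Each diagonal entry of L is the vertex degree and each off-diagonal entry is -1 where an edge is present, 0 otherwise; in the order [1, 2, 3, 4, 5, 6] the diagonal is [3, 3, 3, 5, 3, 3]. The multiplicity of 0 as a Laplacian eigenvalue equals the number of connected components. The single zero eigenvalue shows the graph is connected.

[0, 2.3820, 2.3820, 4.6180, 4.6180, 6]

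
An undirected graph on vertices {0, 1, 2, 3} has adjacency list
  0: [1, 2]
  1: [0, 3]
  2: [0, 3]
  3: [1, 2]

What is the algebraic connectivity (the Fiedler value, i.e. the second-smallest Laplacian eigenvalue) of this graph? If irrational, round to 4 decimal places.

Each diagonal entry of L is the vertex degree and each off-diagonal entry is -1 where an edge is present, 0 otherwise; in the order [0, 1, 2, 3] the diagonal is [2, 2, 2, 2]. The sorted Laplacian eigenvalues are [0, 2, 2, 4]; the algebraic connectivity is the second entry, 2.

2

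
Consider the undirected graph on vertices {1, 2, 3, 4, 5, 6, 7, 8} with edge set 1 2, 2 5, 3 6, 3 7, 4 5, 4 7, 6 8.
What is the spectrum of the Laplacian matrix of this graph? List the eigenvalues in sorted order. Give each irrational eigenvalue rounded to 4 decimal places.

Each diagonal entry of L is the vertex degree and each off-diagonal entry is -1 where an edge is present, 0 otherwise; in the order [1, 2, 3, 4, 5, 6, 7, 8] the diagonal is [1, 2, 2, 2, 2, 2, 2, 1]. Since every row of L sums to 0, the all-ones vector is in the kernel and 0 is an eigenvalue. The single zero eigenvalue shows the graph is connected. The largest eigenvalue, 3.8478, is at most the vertex count 8. There is one zero in the spectrum, matching the 1 component.

[0, 0.1522, 0.5858, 1.2346, 2, 2.7654, 3.4142, 3.8478]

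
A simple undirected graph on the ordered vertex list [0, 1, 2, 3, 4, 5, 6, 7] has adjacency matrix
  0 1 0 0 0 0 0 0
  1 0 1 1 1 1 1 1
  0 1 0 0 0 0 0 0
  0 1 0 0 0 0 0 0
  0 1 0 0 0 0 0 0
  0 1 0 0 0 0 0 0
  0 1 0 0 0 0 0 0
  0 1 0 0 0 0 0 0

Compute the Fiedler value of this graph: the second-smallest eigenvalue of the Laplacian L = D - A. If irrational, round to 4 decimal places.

Each diagonal entry of L is the vertex degree and each off-diagonal entry is -1 where an edge is present, 0 otherwise; in the order [0, 1, 2, 3, 4, 5, 6, 7] the diagonal is [1, 7, 1, 1, 1, 1, 1, 1]. The smallest Laplacian eigenvalue is always 0. The next one, lambda_2 = 1, measures how hard the graph is to disconnect: larger values mean better connectivity. By the matrix-tree theorem the graph has (1/8) * product of the nonzero eigenvalues = 1 spanning tree. There is one zero in the spectrum, matching the 1 component.

1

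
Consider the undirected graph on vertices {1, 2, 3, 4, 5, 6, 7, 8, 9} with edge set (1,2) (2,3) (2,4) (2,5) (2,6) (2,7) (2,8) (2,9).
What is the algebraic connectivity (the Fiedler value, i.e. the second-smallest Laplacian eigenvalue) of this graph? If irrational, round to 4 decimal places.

Reading degrees in the order [1, 2, 3, 4, 5, 6, 7, 8, 9] gives [1, 8, 1, 1, 1, 1, 1, 1, 1]; set D = diag(1, 8, 1, 1, 1, 1, 1, 1, 1) and form L = D - A. The smallest Laplacian eigenvalue is always 0. The next one, lambda_2 = 1, measures how hard the graph is to disconnect: larger values mean better connectivity. By the matrix-tree theorem the graph has (1/9) * product of the nonzero eigenvalues = 1 spanning tree. There is one zero in the spectrum, matching the 1 component.

1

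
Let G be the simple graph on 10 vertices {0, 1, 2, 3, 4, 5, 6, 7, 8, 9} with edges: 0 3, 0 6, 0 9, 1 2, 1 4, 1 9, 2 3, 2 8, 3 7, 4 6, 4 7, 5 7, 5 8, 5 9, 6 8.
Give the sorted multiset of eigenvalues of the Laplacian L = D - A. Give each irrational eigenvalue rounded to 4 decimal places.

[0, 2, 2, 2, 2, 2, 5, 5, 5, 5]

With the vertex order [0, 1, 2, 3, 4, 5, 6, 7, 8, 9], the degrees are [3, 3, 3, 3, 3, 3, 3, 3, 3, 3], giving D = diag(3, 3, 3, 3, 3, 3, 3, 3, 3, 3) and L = D - A. The multiplicity of 0 as a Laplacian eigenvalue equals the number of connected components. The largest eigenvalue, 5, is at most the vertex count 10.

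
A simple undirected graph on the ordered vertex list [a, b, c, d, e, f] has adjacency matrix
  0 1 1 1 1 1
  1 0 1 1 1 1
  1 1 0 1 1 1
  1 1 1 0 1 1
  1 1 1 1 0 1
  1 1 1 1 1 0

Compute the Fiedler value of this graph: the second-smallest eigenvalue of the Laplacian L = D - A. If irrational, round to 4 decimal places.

6

With the vertex order [a, b, c, d, e, f], the degrees are [5, 5, 5, 5, 5, 5], giving D = diag(5, 5, 5, 5, 5, 5) and L = D - A. Computing the eigenvalues of L and sorting gives [0, 6, 6, 6, 6, 6]. The Fiedler value lambda_2 = 6 is strictly positive, so the graph is connected. The eigenvalues sum to 30, which equals trace(L) = 2|E|. By the matrix-tree theorem the graph has (1/6) * product of the nonzero eigenvalues = 1296 spanning trees.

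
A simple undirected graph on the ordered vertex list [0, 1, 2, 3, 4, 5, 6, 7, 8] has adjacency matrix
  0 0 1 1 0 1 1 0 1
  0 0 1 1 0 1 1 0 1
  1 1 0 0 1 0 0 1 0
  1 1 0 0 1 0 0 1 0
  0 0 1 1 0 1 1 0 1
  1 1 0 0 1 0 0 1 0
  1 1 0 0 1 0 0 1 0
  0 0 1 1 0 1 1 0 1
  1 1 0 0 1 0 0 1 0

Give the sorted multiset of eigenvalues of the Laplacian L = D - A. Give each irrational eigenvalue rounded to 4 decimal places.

Each diagonal entry of L is the vertex degree and each off-diagonal entry is -1 where an edge is present, 0 otherwise; in the order [0, 1, 2, 3, 4, 5, 6, 7, 8] the diagonal is [5, 5, 4, 4, 5, 4, 4, 5, 4]. Diagonalising L (or applying a numerical eigensolver to the 9x9 matrix) gives the spectrum above. The eigenvalues sum to 40, which equals trace(L) = 2|E|.

[0, 4, 4, 4, 4, 5, 5, 5, 9]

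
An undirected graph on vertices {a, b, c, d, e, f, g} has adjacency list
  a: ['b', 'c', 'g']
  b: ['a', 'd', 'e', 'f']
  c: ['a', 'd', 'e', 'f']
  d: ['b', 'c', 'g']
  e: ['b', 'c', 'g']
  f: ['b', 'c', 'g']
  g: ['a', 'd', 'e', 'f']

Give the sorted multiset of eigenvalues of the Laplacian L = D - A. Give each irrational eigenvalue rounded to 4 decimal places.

With the vertex order [a, b, c, d, e, f, g], the degrees are [3, 4, 4, 3, 3, 3, 4], giving D = diag(3, 4, 4, 3, 3, 3, 4) and L = D - A. Diagonalising L (or applying a numerical eigensolver to the 7x7 matrix) gives the spectrum above. The single zero eigenvalue shows the graph is connected. By the matrix-tree theorem the graph has (1/7) * product of the nonzero eigenvalues = 432 spanning trees. The largest eigenvalue, 7, is at most the vertex count 7.

[0, 3, 3, 3, 4, 4, 7]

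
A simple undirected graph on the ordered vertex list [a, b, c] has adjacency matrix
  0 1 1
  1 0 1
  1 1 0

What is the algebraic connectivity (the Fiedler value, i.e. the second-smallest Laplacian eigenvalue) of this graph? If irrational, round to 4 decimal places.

3

With the vertex order [a, b, c], the degrees are [2, 2, 2], giving D = diag(2, 2, 2) and L = D - A. The smallest Laplacian eigenvalue is always 0. The next one, lambda_2 = 3, measures how hard the graph is to disconnect: larger values mean better connectivity. The eigenvalues sum to 6, which equals trace(L) = 2|E|. The largest eigenvalue, 3, is at most the vertex count 3.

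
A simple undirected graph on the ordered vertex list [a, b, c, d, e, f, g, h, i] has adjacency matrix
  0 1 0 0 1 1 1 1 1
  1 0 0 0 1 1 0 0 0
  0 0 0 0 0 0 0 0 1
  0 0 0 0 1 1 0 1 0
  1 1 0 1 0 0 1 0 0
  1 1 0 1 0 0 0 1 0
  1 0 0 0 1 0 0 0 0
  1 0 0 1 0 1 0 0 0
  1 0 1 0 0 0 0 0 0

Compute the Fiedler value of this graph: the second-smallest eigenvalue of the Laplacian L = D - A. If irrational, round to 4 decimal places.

0.4319

Reading degrees in the order [a, b, c, d, e, f, g, h, i] gives [6, 3, 1, 3, 4, 4, 2, 3, 2]; set D = diag(6, 3, 1, 3, 4, 4, 2, 3, 2) and form L = D - A. Computing the eigenvalues of L and sorting gives [0, 0.4319, 1.6269, 2.4553, 2.6280, 3.4859, 4.6112, 5.5438, 7.2168]. The Fiedler value lambda_2 = 0.4319 is strictly positive, so the graph is connected. The largest eigenvalue, 7.2168, is at most the vertex count 9. There is one zero in the spectrum, matching the 1 component.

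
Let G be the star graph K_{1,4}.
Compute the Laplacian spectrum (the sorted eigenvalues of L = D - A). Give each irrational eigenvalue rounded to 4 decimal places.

The graph has 5 vertices and degree multiset [4, 1, 1, 1, 1]; D is the diagonal matrix of degrees and L = D - A. Since every row of L sums to 0, the all-ones vector is in the kernel and 0 is an eigenvalue.

[0, 1, 1, 1, 5]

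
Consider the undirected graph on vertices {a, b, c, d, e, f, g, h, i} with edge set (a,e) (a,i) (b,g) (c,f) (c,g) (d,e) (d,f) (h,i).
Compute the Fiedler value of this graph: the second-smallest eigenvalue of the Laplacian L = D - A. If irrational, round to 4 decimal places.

Each diagonal entry of L is the vertex degree and each off-diagonal entry is -1 where an edge is present, 0 otherwise; in the order [a, b, c, d, e, f, g, h, i] the diagonal is [2, 1, 2, 2, 2, 2, 2, 1, 2]. The smallest Laplacian eigenvalue is always 0. The next one, lambda_2 = 0.1206, measures how hard the graph is to disconnect: larger values mean better connectivity. The largest eigenvalue, 3.8794, is at most the vertex count 9.

0.1206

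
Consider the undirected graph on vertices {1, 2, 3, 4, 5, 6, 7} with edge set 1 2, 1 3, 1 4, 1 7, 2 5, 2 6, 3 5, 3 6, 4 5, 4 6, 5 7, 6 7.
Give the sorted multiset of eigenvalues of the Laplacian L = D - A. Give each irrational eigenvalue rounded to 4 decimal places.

Reading degrees in the order [1, 2, 3, 4, 5, 6, 7] gives [4, 3, 3, 3, 4, 4, 3]; set D = diag(4, 3, 3, 3, 4, 4, 3) and form L = D - A. Diagonalising L (or applying a numerical eigensolver to the 7x7 matrix) gives the spectrum above. The single zero eigenvalue shows the graph is connected. There is one zero in the spectrum, matching the 1 component.

[0, 3, 3, 3, 4, 4, 7]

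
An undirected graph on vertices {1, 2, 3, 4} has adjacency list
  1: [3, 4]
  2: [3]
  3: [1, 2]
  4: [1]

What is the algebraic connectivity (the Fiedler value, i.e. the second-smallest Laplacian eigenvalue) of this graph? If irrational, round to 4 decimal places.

0.5858

Each diagonal entry of L is the vertex degree and each off-diagonal entry is -1 where an edge is present, 0 otherwise; in the order [1, 2, 3, 4] the diagonal is [2, 1, 2, 1]. The smallest Laplacian eigenvalue is always 0. The next one, lambda_2 = 0.5858, measures how hard the graph is to disconnect: larger values mean better connectivity.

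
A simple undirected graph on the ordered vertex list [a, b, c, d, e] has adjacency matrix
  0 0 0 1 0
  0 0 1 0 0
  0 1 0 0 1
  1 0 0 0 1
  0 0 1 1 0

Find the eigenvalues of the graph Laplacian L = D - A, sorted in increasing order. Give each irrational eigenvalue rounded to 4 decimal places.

With the vertex order [a, b, c, d, e], the degrees are [1, 1, 2, 2, 2], giving D = diag(1, 1, 2, 2, 2) and L = D - A. The multiplicity of 0 as a Laplacian eigenvalue equals the number of connected components. There is one zero in the spectrum, matching the 1 component.

[0, 0.3820, 1.3820, 2.6180, 3.6180]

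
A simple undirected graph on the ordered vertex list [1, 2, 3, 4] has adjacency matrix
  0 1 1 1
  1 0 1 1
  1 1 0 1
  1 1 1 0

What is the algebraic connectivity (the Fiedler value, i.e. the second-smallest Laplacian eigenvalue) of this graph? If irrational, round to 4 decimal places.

With the vertex order [1, 2, 3, 4], the degrees are [3, 3, 3, 3], giving D = diag(3, 3, 3, 3) and L = D - A. The sorted Laplacian eigenvalues are [0, 4, 4, 4]; the algebraic connectivity is the second entry, 4. By the matrix-tree theorem the graph has (1/4) * product of the nonzero eigenvalues = 16 spanning trees. The largest eigenvalue, 4, is at most the vertex count 4.

4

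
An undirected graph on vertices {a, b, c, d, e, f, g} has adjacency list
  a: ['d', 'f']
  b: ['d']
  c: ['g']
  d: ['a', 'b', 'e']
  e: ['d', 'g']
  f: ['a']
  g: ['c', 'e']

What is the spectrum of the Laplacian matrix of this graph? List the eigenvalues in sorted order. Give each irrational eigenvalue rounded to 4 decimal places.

With the vertex order [a, b, c, d, e, f, g], the degrees are [2, 1, 1, 3, 2, 1, 2], giving D = diag(2, 1, 1, 3, 2, 1, 2) and L = D - A. The multiplicity of 0 as a Laplacian eigenvalue equals the number of connected components. The single zero eigenvalue shows the graph is connected. The eigenvalues sum to 12, which equals trace(L) = 2|E|.

[0, 0.2603, 0.6262, 1.4055, 2.2742, 3.0996, 4.3342]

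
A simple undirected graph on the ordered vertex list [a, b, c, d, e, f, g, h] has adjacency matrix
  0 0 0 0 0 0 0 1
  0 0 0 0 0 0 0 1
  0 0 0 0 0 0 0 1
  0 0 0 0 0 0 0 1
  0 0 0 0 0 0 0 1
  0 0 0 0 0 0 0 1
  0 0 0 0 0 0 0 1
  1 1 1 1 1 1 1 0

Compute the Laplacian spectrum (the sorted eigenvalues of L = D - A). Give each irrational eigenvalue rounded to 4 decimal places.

Reading degrees in the order [a, b, c, d, e, f, g, h] gives [1, 1, 1, 1, 1, 1, 1, 7]; set D = diag(1, 1, 1, 1, 1, 1, 1, 7) and form L = D - A. Since every row of L sums to 0, the all-ones vector is in the kernel and 0 is an eigenvalue.

[0, 1, 1, 1, 1, 1, 1, 8]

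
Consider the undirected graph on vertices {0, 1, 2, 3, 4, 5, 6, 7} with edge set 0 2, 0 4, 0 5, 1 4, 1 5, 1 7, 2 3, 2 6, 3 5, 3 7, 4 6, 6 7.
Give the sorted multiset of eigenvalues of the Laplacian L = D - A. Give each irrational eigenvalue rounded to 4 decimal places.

With the vertex order [0, 1, 2, 3, 4, 5, 6, 7], the degrees are [3, 3, 3, 3, 3, 3, 3, 3], giving D = diag(3, 3, 3, 3, 3, 3, 3, 3) and L = D - A. Since every row of L sums to 0, the all-ones vector is in the kernel and 0 is an eigenvalue. The single zero eigenvalue shows the graph is connected. There is one zero in the spectrum, matching the 1 component.

[0, 2, 2, 2, 4, 4, 4, 6]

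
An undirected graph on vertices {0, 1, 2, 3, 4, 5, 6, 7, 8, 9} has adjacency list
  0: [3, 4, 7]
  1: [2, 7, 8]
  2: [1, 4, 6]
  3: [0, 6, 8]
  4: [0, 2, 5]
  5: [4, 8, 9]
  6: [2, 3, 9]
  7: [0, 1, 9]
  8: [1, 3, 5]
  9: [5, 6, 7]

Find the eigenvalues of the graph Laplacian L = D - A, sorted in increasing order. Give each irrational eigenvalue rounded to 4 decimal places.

[0, 2, 2, 2, 2, 2, 5, 5, 5, 5]

Reading degrees in the order [0, 1, 2, 3, 4, 5, 6, 7, 8, 9] gives [3, 3, 3, 3, 3, 3, 3, 3, 3, 3]; set D = diag(3, 3, 3, 3, 3, 3, 3, 3, 3, 3) and form L = D - A. Since every row of L sums to 0, the all-ones vector is in the kernel and 0 is an eigenvalue. The single zero eigenvalue shows the graph is connected. There is one zero in the spectrum, matching the 1 component.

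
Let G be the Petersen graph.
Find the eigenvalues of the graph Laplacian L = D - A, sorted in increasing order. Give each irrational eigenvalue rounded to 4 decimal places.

[0, 2, 2, 2, 2, 2, 5, 5, 5, 5]

The graph has 10 vertices and degree multiset [3, 3, 3, 3, 3, 3, 3, 3, 3, 3]; D is the diagonal matrix of degrees and L = D - A. The multiplicity of 0 as a Laplacian eigenvalue equals the number of connected components.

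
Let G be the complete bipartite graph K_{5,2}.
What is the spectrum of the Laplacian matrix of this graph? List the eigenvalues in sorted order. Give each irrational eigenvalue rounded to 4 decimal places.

[0, 2, 2, 2, 2, 5, 7]

The graph has 7 vertices and degree multiset [5, 5, 2, 2, 2, 2, 2]; D is the diagonal matrix of degrees and L = D - A. Diagonalising L (or applying a numerical eigensolver to the 7x7 matrix) gives the spectrum above.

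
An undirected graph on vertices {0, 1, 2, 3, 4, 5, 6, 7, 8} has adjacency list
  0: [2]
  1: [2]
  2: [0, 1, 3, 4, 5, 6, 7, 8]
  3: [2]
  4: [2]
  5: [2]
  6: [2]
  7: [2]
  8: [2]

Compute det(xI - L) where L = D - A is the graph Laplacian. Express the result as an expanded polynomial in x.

Each diagonal entry of L is the vertex degree and each off-diagonal entry is -1 where an edge is present, 0 otherwise; in the order [0, 1, 2, 3, 4, 5, 6, 7, 8] the diagonal is [1, 1, 8, 1, 1, 1, 1, 1, 1]. Computing det(xI - L) by cofactor expansion (or equivalently via sum-over-permutations) gives x^9 - 16x^8 + 84x^7 - 224x^6 + 350x^5 - 336x^4 + 196x^3 - 64x^2 + 9x. Since p(0) = det(-L) = 0, x divides p(x). By the matrix-tree theorem the graph has (1/9) * product of the nonzero eigenvalues = 1 spanning tree. There is one zero in the spectrum, matching the 1 component.

x^9 - 16x^8 + 84x^7 - 224x^6 + 350x^5 - 336x^4 + 196x^3 - 64x^2 + 9x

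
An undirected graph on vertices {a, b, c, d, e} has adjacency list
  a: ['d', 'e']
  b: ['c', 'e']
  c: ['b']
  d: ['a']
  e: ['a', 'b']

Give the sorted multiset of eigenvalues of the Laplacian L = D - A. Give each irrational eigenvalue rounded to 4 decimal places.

[0, 0.3820, 1.3820, 2.6180, 3.6180]

Reading degrees in the order [a, b, c, d, e] gives [2, 2, 1, 1, 2]; set D = diag(2, 2, 1, 1, 2) and form L = D - A. Diagonalising L (or applying a numerical eigensolver to the 5x5 matrix) gives the spectrum above. The eigenvalues sum to 8, which equals trace(L) = 2|E|. By the matrix-tree theorem the graph has (1/5) * product of the nonzero eigenvalues = 1 spanning tree.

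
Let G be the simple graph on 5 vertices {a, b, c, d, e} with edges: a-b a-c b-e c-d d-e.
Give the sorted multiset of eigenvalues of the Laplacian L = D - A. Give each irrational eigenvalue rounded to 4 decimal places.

[0, 1.3820, 1.3820, 3.6180, 3.6180]

Reading degrees in the order [a, b, c, d, e] gives [2, 2, 2, 2, 2]; set D = diag(2, 2, 2, 2, 2) and form L = D - A. Since every row of L sums to 0, the all-ones vector is in the kernel and 0 is an eigenvalue. The single zero eigenvalue shows the graph is connected. The largest eigenvalue, 3.6180, is at most the vertex count 5.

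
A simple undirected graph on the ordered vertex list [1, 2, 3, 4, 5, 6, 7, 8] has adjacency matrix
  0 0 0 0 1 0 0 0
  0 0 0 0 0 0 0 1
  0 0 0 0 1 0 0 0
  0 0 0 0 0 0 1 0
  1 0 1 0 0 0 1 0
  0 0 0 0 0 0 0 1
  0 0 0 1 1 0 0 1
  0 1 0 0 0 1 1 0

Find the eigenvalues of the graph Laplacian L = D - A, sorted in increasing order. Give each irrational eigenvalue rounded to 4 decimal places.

[0, 0.2679, 0.6571, 1, 1, 2.5293, 3.7321, 4.8136]

Each diagonal entry of L is the vertex degree and each off-diagonal entry is -1 where an edge is present, 0 otherwise; in the order [1, 2, 3, 4, 5, 6, 7, 8] the diagonal is [1, 1, 1, 1, 3, 1, 3, 3]. Diagonalising L (or applying a numerical eigensolver to the 8x8 matrix) gives the spectrum above. The eigenvalues sum to 14, which equals trace(L) = 2|E|.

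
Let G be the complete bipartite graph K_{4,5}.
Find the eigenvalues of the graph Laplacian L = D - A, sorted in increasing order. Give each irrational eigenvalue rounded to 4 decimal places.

The graph has 9 vertices and degree multiset [5, 5, 5, 5, 4, 4, 4, 4, 4]; D is the diagonal matrix of degrees and L = D - A. L is symmetric positive semidefinite, so every eigenvalue is real and nonnegative.

[0, 4, 4, 4, 4, 5, 5, 5, 9]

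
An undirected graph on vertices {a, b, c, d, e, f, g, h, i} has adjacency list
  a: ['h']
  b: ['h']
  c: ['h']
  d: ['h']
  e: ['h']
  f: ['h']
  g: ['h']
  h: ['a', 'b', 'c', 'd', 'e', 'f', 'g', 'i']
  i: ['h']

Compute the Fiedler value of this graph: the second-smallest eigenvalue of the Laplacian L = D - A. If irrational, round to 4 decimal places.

Reading degrees in the order [a, b, c, d, e, f, g, h, i] gives [1, 1, 1, 1, 1, 1, 1, 8, 1]; set D = diag(1, 1, 1, 1, 1, 1, 1, 8, 1) and form L = D - A. The sorted Laplacian eigenvalues are [0, 1, 1, 1, 1, 1, 1, 1, 9]; the algebraic connectivity is the second entry, 1.

1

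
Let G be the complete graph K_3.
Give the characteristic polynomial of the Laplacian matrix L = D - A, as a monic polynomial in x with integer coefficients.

The graph has 3 vertices and degree multiset [2, 2, 2]; D is the diagonal matrix of degrees and L = D - A. Computing det(xI - L) by cofactor expansion (or equivalently via sum-over-permutations) gives x^3 - 6x^2 + 9x. The constant term is 0 because L is singular (the all-ones vector lies in its kernel).

x^3 - 6x^2 + 9x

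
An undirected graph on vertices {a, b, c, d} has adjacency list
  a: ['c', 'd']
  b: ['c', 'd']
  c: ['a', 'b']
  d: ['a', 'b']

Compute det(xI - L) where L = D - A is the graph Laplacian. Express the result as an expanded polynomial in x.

x^4 - 8x^3 + 20x^2 - 16x

Reading degrees in the order [a, b, c, d] gives [2, 2, 2, 2]; set D = diag(2, 2, 2, 2) and form L = D - A. The eigenvalues of L are [0, 2, 2, 4]; the characteristic polynomial is the product of (x - lambda_i), which multiplies out to x^4 - 8x^3 + 20x^2 - 16x. Since p(0) = det(-L) = 0, x divides p(x). By the matrix-tree theorem the graph has (1/4) * product of the nonzero eigenvalues = 4 spanning trees.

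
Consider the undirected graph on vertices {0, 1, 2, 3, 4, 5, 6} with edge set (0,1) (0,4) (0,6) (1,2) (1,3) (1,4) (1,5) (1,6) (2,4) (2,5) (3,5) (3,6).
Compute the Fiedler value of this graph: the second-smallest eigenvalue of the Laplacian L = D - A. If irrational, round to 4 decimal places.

With the vertex order [0, 1, 2, 3, 4, 5, 6], the degrees are [3, 6, 3, 3, 3, 3, 3], giving D = diag(3, 6, 3, 3, 3, 3, 3) and L = D - A. Computing the eigenvalues of L and sorting gives [0, 2, 2, 4, 4, 5, 7]. The Fiedler value lambda_2 = 2 is strictly positive, so the graph is connected. There is one zero in the spectrum, matching the 1 component.

2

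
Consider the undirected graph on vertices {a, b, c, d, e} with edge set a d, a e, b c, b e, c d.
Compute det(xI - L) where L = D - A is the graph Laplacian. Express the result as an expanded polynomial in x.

x^5 - 10x^4 + 35x^3 - 50x^2 + 25x

Reading degrees in the order [a, b, c, d, e] gives [2, 2, 2, 2, 2]; set D = diag(2, 2, 2, 2, 2) and form L = D - A. Computing det(xI - L) by cofactor expansion (or equivalently via sum-over-permutations) gives x^5 - 10x^4 + 35x^3 - 50x^2 + 25x. The coefficient of x^4 equals -trace(L) = -10, matching the sum of degrees. The largest eigenvalue, 3.6180, is at most the vertex count 5.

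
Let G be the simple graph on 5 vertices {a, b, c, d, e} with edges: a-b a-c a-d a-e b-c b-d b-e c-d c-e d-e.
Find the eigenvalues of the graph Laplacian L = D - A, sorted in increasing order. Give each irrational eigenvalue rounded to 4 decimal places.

[0, 5, 5, 5, 5]

With the vertex order [a, b, c, d, e], the degrees are [4, 4, 4, 4, 4], giving D = diag(4, 4, 4, 4, 4) and L = D - A. Since every row of L sums to 0, the all-ones vector is in the kernel and 0 is an eigenvalue. The single zero eigenvalue shows the graph is connected.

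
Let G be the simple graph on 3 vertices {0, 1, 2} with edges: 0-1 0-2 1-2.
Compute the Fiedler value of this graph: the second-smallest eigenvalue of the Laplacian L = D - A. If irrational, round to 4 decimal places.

3

Each diagonal entry of L is the vertex degree and each off-diagonal entry is -1 where an edge is present, 0 otherwise; in the order [0, 1, 2] the diagonal is [2, 2, 2]. The sorted Laplacian eigenvalues are [0, 3, 3]; the algebraic connectivity is the second entry, 3. The largest eigenvalue, 3, is at most the vertex count 3.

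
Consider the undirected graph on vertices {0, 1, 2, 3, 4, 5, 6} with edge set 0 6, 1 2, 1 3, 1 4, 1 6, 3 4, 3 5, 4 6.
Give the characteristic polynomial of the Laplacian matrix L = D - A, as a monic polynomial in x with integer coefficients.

With the vertex order [0, 1, 2, 3, 4, 5, 6], the degrees are [1, 4, 1, 3, 3, 1, 3], giving D = diag(1, 4, 1, 3, 3, 1, 3) and L = D - A. L has integer entries, so p(x) = det(xI - L) has integer coefficients. Expanding the determinant yields x^7 - 16x^6 + 97x^5 - 278x^4 + 386x^3 - 244x^2 + 56x. The coefficient of x^6 equals -trace(L) = -16, matching the sum of degrees. By the matrix-tree theorem the graph has (1/7) * product of the nonzero eigenvalues = 8 spanning trees. The largest eigenvalue, 5.2361, is at most the vertex count 7.

x^7 - 16x^6 + 97x^5 - 278x^4 + 386x^3 - 244x^2 + 56x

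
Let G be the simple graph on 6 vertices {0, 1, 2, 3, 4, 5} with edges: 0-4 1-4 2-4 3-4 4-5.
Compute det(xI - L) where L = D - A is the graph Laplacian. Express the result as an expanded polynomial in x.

x^6 - 10x^5 + 30x^4 - 40x^3 + 25x^2 - 6x

Reading degrees in the order [0, 1, 2, 3, 4, 5] gives [1, 1, 1, 1, 5, 1]; set D = diag(1, 1, 1, 1, 5, 1) and form L = D - A. The eigenvalues of L are [0, 1, 1, 1, 1, 6]; the characteristic polynomial is the product of (x - lambda_i), which multiplies out to x^6 - 10x^5 + 30x^4 - 40x^3 + 25x^2 - 6x. Since p(0) = det(-L) = 0, x divides p(x). The largest eigenvalue, 6, is at most the vertex count 6.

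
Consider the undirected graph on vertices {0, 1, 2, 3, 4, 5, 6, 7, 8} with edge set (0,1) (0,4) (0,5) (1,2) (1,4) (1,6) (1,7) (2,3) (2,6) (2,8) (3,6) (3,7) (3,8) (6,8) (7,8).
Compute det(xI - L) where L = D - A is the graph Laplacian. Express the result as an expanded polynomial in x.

x^9 - 30x^8 + 379x^7 - 2616x^6 + 10684x^5 - 26040x^4 + 36093x^3 - 24930x^2 + 6075x

With the vertex order [0, 1, 2, 3, 4, 5, 6, 7, 8], the degrees are [3, 5, 4, 4, 2, 1, 4, 3, 4], giving D = diag(3, 5, 4, 4, 2, 1, 4, 3, 4) and L = D - A. L has integer entries, so p(x) = det(xI - L) has integer coefficients. Expanding the determinant yields x^9 - 30x^8 + 379x^7 - 2616x^6 + 10684x^5 - 26040x^4 + 36093x^3 - 24930x^2 + 6075x. The coefficient of x^8 equals -trace(L) = -30, matching the sum of degrees. There is one zero in the spectrum, matching the 1 component. By the matrix-tree theorem the graph has (1/9) * product of the nonzero eigenvalues = 675 spanning trees.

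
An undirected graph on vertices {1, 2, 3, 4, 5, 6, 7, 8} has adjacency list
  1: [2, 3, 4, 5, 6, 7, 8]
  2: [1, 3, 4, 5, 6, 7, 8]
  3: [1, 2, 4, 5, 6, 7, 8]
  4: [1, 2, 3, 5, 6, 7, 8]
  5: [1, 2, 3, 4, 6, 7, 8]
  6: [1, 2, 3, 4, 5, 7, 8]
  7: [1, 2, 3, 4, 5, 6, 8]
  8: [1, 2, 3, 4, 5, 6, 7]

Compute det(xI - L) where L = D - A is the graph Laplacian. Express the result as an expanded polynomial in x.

With the vertex order [1, 2, 3, 4, 5, 6, 7, 8], the degrees are [7, 7, 7, 7, 7, 7, 7, 7], giving D = diag(7, 7, 7, 7, 7, 7, 7, 7) and L = D - A. Computing det(xI - L) by cofactor expansion (or equivalently via sum-over-permutations) gives x^8 - 56x^7 + 1344x^6 - 17920x^5 + 143360x^4 - 688128x^3 + 1835008x^2 - 2097152x. The coefficient of x^7 equals -trace(L) = -56, matching the sum of degrees.

x^8 - 56x^7 + 1344x^6 - 17920x^5 + 143360x^4 - 688128x^3 + 1835008x^2 - 2097152x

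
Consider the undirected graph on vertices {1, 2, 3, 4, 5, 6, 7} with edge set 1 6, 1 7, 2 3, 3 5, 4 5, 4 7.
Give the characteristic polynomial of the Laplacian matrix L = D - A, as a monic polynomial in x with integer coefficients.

x^7 - 12x^6 + 55x^5 - 120x^4 + 126x^3 - 56x^2 + 7x

With the vertex order [1, 2, 3, 4, 5, 6, 7], the degrees are [2, 1, 2, 2, 2, 1, 2], giving D = diag(2, 1, 2, 2, 2, 1, 2) and L = D - A. Computing det(xI - L) by cofactor expansion (or equivalently via sum-over-permutations) gives x^7 - 12x^6 + 55x^5 - 120x^4 + 126x^3 - 56x^2 + 7x. The coefficient of x^6 equals -trace(L) = -12, matching the sum of degrees.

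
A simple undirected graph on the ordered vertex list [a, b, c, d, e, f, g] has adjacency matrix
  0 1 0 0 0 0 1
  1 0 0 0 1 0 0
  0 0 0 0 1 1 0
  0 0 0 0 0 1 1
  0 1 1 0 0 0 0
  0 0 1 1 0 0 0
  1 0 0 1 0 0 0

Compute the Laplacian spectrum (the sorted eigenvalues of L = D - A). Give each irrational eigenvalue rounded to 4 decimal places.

Reading degrees in the order [a, b, c, d, e, f, g] gives [2, 2, 2, 2, 2, 2, 2]; set D = diag(2, 2, 2, 2, 2, 2, 2) and form L = D - A. L is symmetric positive semidefinite, so every eigenvalue is real and nonnegative. The eigenvalues sum to 14, which equals trace(L) = 2|E|.

[0, 0.7530, 0.7530, 2.4450, 2.4450, 3.8019, 3.8019]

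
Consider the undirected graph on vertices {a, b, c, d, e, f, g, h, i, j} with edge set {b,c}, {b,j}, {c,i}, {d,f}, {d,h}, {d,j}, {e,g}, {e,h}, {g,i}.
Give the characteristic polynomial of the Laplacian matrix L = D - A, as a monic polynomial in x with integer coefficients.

Each diagonal entry of L is the vertex degree and each off-diagonal entry is -1 where an edge is present, 0 otherwise; in the order [a, b, c, d, e, f, g, h, i, j] the diagonal is [0, 2, 2, 3, 2, 1, 2, 2, 2, 2]. L has integer entries, so p(x) = det(xI - L) has integer coefficients. Expanding the determinant yields x^10 - 18x^9 + 134x^8 - 534x^7 + 1232x^6 - 1662x^5 + 1260x^4 - 484x^3 + 72x^2. Since p(0) = det(-L) = 0, x divides p(x). The largest eigenvalue, 4.3928, is at most the vertex count 10. There are 2 zeros in the spectrum, matching the 2 components.

x^10 - 18x^9 + 134x^8 - 534x^7 + 1232x^6 - 1662x^5 + 1260x^4 - 484x^3 + 72x^2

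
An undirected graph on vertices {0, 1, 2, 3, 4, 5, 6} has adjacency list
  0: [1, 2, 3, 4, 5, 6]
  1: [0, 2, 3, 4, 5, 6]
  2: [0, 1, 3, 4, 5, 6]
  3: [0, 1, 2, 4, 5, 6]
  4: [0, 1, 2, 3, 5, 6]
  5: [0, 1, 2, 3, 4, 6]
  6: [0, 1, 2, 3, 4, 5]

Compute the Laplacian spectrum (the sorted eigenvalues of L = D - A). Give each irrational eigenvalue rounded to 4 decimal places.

[0, 7, 7, 7, 7, 7, 7]

Each diagonal entry of L is the vertex degree and each off-diagonal entry is -1 where an edge is present, 0 otherwise; in the order [0, 1, 2, 3, 4, 5, 6] the diagonal is [6, 6, 6, 6, 6, 6, 6]. Since every row of L sums to 0, the all-ones vector is in the kernel and 0 is an eigenvalue. The single zero eigenvalue shows the graph is connected. The eigenvalues sum to 42, which equals trace(L) = 2|E|.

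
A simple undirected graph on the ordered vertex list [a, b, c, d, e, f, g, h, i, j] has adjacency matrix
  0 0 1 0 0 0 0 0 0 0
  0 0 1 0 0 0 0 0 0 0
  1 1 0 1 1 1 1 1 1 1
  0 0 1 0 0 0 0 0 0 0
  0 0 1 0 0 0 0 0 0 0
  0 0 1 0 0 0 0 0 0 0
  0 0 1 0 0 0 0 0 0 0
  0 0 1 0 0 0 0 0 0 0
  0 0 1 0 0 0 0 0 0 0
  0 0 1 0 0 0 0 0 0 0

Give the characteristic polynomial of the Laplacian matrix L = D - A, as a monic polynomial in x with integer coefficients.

x^10 - 18x^9 + 108x^8 - 336x^7 + 630x^6 - 756x^5 + 588x^4 - 288x^3 + 81x^2 - 10x

Each diagonal entry of L is the vertex degree and each off-diagonal entry is -1 where an edge is present, 0 otherwise; in the order [a, b, c, d, e, f, g, h, i, j] the diagonal is [1, 1, 9, 1, 1, 1, 1, 1, 1, 1]. The eigenvalues of L are [0, 1, 1, 1, 1, 1, 1, 1, 1, 10]; the characteristic polynomial is the product of (x - lambda_i), which multiplies out to x^10 - 18x^9 + 108x^8 - 336x^7 + 630x^6 - 756x^5 + 588x^4 - 288x^3 + 81x^2 - 10x. Since p(0) = det(-L) = 0, x divides p(x). By the matrix-tree theorem the graph has (1/10) * product of the nonzero eigenvalues = 1 spanning tree. The largest eigenvalue, 10, is at most the vertex count 10.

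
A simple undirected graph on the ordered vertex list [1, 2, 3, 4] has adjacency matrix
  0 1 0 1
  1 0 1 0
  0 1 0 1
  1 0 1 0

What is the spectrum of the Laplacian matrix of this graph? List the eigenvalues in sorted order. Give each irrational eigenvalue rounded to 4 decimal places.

With the vertex order [1, 2, 3, 4], the degrees are [2, 2, 2, 2], giving D = diag(2, 2, 2, 2) and L = D - A. Since every row of L sums to 0, the all-ones vector is in the kernel and 0 is an eigenvalue. The largest eigenvalue, 4, is at most the vertex count 4.

[0, 2, 2, 4]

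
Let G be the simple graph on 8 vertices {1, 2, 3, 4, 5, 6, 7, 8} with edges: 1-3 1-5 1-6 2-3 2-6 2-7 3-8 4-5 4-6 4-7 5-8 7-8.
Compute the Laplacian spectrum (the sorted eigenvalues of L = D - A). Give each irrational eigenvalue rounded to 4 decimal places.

With the vertex order [1, 2, 3, 4, 5, 6, 7, 8], the degrees are [3, 3, 3, 3, 3, 3, 3, 3], giving D = diag(3, 3, 3, 3, 3, 3, 3, 3) and L = D - A. Since every row of L sums to 0, the all-ones vector is in the kernel and 0 is an eigenvalue.

[0, 2, 2, 2, 4, 4, 4, 6]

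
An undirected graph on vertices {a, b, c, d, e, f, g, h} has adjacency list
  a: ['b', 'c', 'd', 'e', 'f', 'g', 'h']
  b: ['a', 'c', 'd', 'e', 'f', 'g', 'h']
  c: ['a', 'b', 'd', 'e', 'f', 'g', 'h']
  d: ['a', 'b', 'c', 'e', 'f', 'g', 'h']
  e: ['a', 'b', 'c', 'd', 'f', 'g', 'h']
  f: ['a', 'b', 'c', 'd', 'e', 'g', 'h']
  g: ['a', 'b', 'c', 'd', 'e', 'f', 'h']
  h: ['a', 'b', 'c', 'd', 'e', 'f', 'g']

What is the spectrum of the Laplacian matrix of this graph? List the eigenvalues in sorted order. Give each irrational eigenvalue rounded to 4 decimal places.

Reading degrees in the order [a, b, c, d, e, f, g, h] gives [7, 7, 7, 7, 7, 7, 7, 7]; set D = diag(7, 7, 7, 7, 7, 7, 7, 7) and form L = D - A. L is symmetric positive semidefinite, so every eigenvalue is real and nonnegative. By the matrix-tree theorem the graph has (1/8) * product of the nonzero eigenvalues = 262144 spanning trees. The largest eigenvalue, 8, is at most the vertex count 8.

[0, 8, 8, 8, 8, 8, 8, 8]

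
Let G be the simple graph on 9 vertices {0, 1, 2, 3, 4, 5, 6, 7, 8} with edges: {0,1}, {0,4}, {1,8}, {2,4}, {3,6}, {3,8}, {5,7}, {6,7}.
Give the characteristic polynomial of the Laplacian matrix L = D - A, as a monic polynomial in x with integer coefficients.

With the vertex order [0, 1, 2, 3, 4, 5, 6, 7, 8], the degrees are [2, 2, 1, 2, 2, 1, 2, 2, 2], giving D = diag(2, 2, 1, 2, 2, 1, 2, 2, 2) and L = D - A. L has integer entries, so p(x) = det(xI - L) has integer coefficients. Expanding the determinant yields x^9 - 16x^8 + 105x^7 - 364x^6 + 715x^5 - 792x^4 + 462x^3 - 120x^2 + 9x. Since p(0) = det(-L) = 0, x divides p(x). There is one zero in the spectrum, matching the 1 component. The eigenvalues sum to 16, which equals trace(L) = 2|E|.

x^9 - 16x^8 + 105x^7 - 364x^6 + 715x^5 - 792x^4 + 462x^3 - 120x^2 + 9x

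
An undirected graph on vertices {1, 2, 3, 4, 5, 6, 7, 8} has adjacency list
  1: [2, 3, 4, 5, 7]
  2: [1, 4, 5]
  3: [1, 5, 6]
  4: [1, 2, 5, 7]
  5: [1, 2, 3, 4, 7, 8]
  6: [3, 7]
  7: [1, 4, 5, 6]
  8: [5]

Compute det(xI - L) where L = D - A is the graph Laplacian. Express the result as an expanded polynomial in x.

x^8 - 28x^7 + 320x^6 - 1920x^5 + 6468x^4 - 12080x^3 + 11396x^2 - 4128x

Reading degrees in the order [1, 2, 3, 4, 5, 6, 7, 8] gives [5, 3, 3, 4, 6, 2, 4, 1]; set D = diag(5, 3, 3, 4, 6, 2, 4, 1) and form L = D - A. L has integer entries, so p(x) = det(xI - L) has integer coefficients. Expanding the determinant yields x^8 - 28x^7 + 320x^6 - 1920x^5 + 6468x^4 - 12080x^3 + 11396x^2 - 4128x. The coefficient of x^7 equals -trace(L) = -28, matching the sum of degrees. The eigenvalues sum to 28, which equals trace(L) = 2|E|. By the matrix-tree theorem the graph has (1/8) * product of the nonzero eigenvalues = 516 spanning trees.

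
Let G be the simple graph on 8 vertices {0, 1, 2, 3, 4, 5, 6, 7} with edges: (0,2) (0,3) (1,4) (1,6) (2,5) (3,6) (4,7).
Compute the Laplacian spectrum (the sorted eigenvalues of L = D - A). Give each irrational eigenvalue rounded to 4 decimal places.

[0, 0.1522, 0.5858, 1.2346, 2, 2.7654, 3.4142, 3.8478]

Each diagonal entry of L is the vertex degree and each off-diagonal entry is -1 where an edge is present, 0 otherwise; in the order [0, 1, 2, 3, 4, 5, 6, 7] the diagonal is [2, 2, 2, 2, 2, 1, 2, 1]. L is symmetric positive semidefinite, so every eigenvalue is real and nonnegative. The eigenvalues sum to 14, which equals trace(L) = 2|E|.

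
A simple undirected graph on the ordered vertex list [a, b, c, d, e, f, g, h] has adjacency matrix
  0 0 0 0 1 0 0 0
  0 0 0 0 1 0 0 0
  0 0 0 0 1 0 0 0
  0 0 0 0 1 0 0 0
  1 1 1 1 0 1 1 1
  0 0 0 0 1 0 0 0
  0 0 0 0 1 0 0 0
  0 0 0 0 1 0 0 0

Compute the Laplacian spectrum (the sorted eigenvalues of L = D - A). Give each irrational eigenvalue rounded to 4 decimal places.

[0, 1, 1, 1, 1, 1, 1, 8]

Each diagonal entry of L is the vertex degree and each off-diagonal entry is -1 where an edge is present, 0 otherwise; in the order [a, b, c, d, e, f, g, h] the diagonal is [1, 1, 1, 1, 7, 1, 1, 1]. L is symmetric positive semidefinite, so every eigenvalue is real and nonnegative. The single zero eigenvalue shows the graph is connected. There is one zero in the spectrum, matching the 1 component.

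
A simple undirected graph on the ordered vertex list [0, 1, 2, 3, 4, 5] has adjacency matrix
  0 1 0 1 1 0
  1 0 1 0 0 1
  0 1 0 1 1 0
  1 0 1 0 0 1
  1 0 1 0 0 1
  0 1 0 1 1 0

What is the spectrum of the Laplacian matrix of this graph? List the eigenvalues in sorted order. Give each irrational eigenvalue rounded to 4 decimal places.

With the vertex order [0, 1, 2, 3, 4, 5], the degrees are [3, 3, 3, 3, 3, 3], giving D = diag(3, 3, 3, 3, 3, 3) and L = D - A. Diagonalising L (or applying a numerical eigensolver to the 6x6 matrix) gives the spectrum above. The largest eigenvalue, 6, is at most the vertex count 6.

[0, 3, 3, 3, 3, 6]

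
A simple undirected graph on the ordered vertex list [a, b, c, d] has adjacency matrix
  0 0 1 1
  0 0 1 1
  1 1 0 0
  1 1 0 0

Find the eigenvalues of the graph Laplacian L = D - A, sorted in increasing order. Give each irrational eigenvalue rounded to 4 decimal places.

Reading degrees in the order [a, b, c, d] gives [2, 2, 2, 2]; set D = diag(2, 2, 2, 2) and form L = D - A. Diagonalising L (or applying a numerical eigensolver to the 4x4 matrix) gives the spectrum above. The eigenvalues sum to 8, which equals trace(L) = 2|E|. There is one zero in the spectrum, matching the 1 component.

[0, 2, 2, 4]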